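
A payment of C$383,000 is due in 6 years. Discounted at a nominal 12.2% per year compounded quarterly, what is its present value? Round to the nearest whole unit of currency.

C$186,229

i = 0.122/4 = 0.0305 per quarter; n = 6·4 = 24.
PV = FV·(1+i)^(−n) = 383,000 × 0.486237 = 186,228.8096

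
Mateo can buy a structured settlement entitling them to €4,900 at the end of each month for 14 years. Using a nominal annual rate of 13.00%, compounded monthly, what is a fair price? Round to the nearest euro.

€378,301

With 12 periods per year: i = 0.0108333, n = 168.
Annuity factor a(168|0.0108333) = 77.204363; PV = 4900 × 77.204363 = 378,301.3800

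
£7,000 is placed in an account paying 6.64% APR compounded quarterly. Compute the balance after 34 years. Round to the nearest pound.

£65,692

i = 0.0664/4 = 0.0166 per quarter; n = 34·4 = 136.
7,000 × (1+0.0166)^136 = 7,000 × 9.384569 = 65,691.9827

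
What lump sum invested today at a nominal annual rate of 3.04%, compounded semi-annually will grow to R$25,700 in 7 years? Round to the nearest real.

R$20,807

With 2 periods per year: i = 0.0152, n = 14.
PV = FV·(1+i)^(−n) = 25,700 × 0.809613 = 20,807.0541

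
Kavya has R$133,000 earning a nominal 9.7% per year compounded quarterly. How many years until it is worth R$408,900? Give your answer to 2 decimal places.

11.72 years

Periodic rate i = 0.097/4 = 0.02425.
(1+i)^n = 408900/133000 = 3.07444, so n = ln 3.07444 / ln 1.02425 = 46.8736 quarters
= 46.8736/4 years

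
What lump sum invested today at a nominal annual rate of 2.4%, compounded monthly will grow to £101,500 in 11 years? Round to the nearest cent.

With 12 periods per year: i = 0.002, n = 132.
PV = 101,500 / (1 + 0.002)^132 = 101,500 / 1.301785 = 77,969.8682

£77,969.87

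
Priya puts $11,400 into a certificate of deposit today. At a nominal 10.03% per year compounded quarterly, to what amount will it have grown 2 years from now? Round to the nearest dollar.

$13,898

Periodic rate i = 0.1003/4 = 0.025075; n = 2 × 4 = 8 periods.
FV = PV·(1+i)^n = 11,400 × 1.219116 = 13,897.9257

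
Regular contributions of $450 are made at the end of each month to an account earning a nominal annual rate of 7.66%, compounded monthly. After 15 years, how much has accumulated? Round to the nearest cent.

Periodic rate i = 0.0766/12 = 0.00638333; n = 15 × 12 = 180 periods.
Accumulation factor s(180|0.00638333) = 335.801997; FV = 450 × 335.801997 = 151,110.8987

$151,110.90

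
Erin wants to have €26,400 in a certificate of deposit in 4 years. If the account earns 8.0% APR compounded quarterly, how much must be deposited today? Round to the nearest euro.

i = 0.08/4 = 0.02 per quarter; n = 4·4 = 16.
Discount factor = (1+0.02)^(−16) = 0.728446; PV = 26,400 × 0.728446 = 19,230.9695

€19,231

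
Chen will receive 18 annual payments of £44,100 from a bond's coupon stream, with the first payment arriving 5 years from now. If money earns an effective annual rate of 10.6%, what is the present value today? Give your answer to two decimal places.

Value one period before first payment (t=4): 44100 × [1 − (1+0.106)^(−18)] / 0.106 = 44100 × 7.895447 = 348,189.2065
PV₀ = 348,189.2065 / (1+0.106)^4 = 348,189.2065 / 1.496306 = 232,699.1497

£232,699.15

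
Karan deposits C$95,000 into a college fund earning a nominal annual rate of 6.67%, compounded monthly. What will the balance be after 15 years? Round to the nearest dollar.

C$257,651

Periodic rate i = 0.0667/12 = 0.00555833; n = 15 × 12 = 180 periods.
FV = 95,000 × (1 + 0.00555833)^180 = 257,651.1649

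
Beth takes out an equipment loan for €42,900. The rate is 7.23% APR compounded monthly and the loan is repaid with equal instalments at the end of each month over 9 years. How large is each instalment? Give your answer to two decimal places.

Periodic rate i = 0.0723/12 = 0.006025; n = 9 × 12 = 108 periods.
PMT = 42900 / ( [1 − (1+0.006025)^(−108)] / 0.006025 ) = 42900 / 79.219918 = 541.5305

€541.53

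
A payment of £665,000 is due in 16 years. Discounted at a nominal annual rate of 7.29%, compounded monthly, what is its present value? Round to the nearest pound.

£207,871

With 12 periods per year: i = 0.006075, n = 192.
PV = 665,000 / (1 + 0.006075)^192 = 665,000 / 3.199106 = 207,870.5846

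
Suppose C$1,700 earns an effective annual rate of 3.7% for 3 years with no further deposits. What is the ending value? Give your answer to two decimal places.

C$1,895.77

FV = PV·(1+i)^n = 1,700 × 1.115158 = 1,895.7680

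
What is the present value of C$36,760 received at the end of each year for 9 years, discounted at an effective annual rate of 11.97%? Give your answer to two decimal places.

Annuity factor a(9|0.1197) = 5.334332; PV = 36760 × 5.334332 = 196,090.0263

C$196,090.03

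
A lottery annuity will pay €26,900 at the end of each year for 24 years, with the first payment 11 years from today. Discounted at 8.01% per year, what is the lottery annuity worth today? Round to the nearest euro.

€130,957

Value one period before first payment (t=10): 26900 × [1 − (1+0.0801)^(−24)] / 0.0801 = 26900 × 10.519984 = 282,987.5636
PV₀ = 282,987.5636 / (1+0.0801)^10 = 282,987.5636 / 2.160925 = 130,956.6899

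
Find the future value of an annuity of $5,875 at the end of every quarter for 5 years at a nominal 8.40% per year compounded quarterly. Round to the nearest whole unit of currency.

Periodic rate i = 0.084/4 = 0.021; n = 5 × 4 = 20 periods.
FV = PMT · [(1+i)^n − 1] / i = 5875 · 24.540790 = 144,177.1410

$144,177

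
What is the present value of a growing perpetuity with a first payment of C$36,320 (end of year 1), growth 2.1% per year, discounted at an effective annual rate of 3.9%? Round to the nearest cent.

C$2,017,777.78

PV = D₁/(r − g) = 36320/(0.039 − 0.021) = 2,017,777.7778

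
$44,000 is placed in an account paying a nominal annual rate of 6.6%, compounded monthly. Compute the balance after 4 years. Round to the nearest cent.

$57,252.21

Periodic rate i = 0.066/12 = 0.0055; n = 4 × 12 = 48 periods.
FV = 44,000 × (1 + 0.0055)^48 = 57,252.2123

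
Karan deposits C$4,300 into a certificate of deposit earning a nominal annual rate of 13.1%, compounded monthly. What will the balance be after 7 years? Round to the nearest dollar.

C$10,704

i = 0.131/12 = 0.0109167 per month; n = 7·12 = 84.
FV = 4,300 × (1 + 0.0109167)^84 = 10,704.3036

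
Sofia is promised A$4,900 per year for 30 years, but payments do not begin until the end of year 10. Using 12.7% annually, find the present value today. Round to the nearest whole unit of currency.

A$12,790

PV at t=9 (ordinary 30-year annuity): 4900 × a(30|0.127) = 4900 × 7.656005 = 37,514.4223
Discount back 9 years: 37,514.4223 × (1+0.127)^(−9) = 37,514.4223 × 0.340945 = 12,790.3674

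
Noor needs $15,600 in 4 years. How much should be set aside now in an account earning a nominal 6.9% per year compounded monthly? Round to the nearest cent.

i = 0.069/12 = 0.00575 per month; n = 4·12 = 48.
PV = FV·(1+i)^(−n) = 15,600 × 0.759413 = 11,846.8426

$11,846.84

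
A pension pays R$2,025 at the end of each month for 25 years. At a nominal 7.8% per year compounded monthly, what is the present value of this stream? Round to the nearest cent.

With 12 periods per year: i = 0.0065, n = 300.
PV = PMT · [1 − (1+i)^(−n)] / i = 2025 · 131.819279 = 266,934.0408

R$266,934.04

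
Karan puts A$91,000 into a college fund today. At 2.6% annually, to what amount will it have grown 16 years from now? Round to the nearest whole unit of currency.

A$137,214

FV = PV·(1+i)^n = 91,000 × 1.507849 = 137,214.2338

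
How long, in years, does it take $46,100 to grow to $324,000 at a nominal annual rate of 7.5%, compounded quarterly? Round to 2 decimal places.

26.24 years

Periodic rate i = 0.075/4 = 0.01875.
(1+i)^n = 324000/46100 = 7.02820, so n = ln 7.02820 / ln 1.01875 = 104.9682 quarters
= 104.9682/4 years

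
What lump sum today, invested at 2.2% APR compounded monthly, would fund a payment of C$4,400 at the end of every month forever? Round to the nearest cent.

Periodic rate i = 0.022/12 = 0.00183333.
PV = C/r = 4400/0.00183333 = 2,400,000.0000

C$2,400,000.00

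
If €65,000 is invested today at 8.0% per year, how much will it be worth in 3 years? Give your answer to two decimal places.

€81,881.28

FV = PV·(1+i)^n = 65,000 × 1.259712 = 81,881.2800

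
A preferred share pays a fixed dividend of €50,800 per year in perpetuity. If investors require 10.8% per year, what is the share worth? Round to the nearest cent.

€470,370.37

PV = C/r = 50800/0.108 = 470,370.3704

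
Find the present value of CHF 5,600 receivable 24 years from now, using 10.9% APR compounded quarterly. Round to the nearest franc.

CHF 424

i = 0.109/4 = 0.02725 per quarter; n = 24·4 = 96.
PV = 5,600 / (1 + 0.02725)^96 = 5,600 / 13.210230 = 423.9139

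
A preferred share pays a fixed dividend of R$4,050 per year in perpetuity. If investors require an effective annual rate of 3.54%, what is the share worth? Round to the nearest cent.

R$114,406.78

PV = PMT / i = 4050 / 0.0354 = 114,406.7797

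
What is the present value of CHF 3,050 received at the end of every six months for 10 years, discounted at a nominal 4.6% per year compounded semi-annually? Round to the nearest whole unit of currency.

i = 0.046/2 = 0.023 per half-year; n = 10·2 = 20.
Annuity factor a(20|0.023) = 15.887766; PV = 3050 × 15.887766 = 48,457.6864

CHF 48,458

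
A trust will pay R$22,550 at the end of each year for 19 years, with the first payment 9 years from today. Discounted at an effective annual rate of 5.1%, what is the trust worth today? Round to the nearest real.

Value one period before first payment (t=8): 22550 × [1 − (1+0.051)^(−19)] / 0.051 = 22550 × 11.987435 = 270,316.6643
Discount back 8 years: 270,316.6643 × (1+0.051)^(−8) = 270,316.6643 × 0.671705 = 181,572.9257

R$181,573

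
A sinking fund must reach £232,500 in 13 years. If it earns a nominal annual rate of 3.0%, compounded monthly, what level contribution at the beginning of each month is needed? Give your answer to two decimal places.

£1,217.40

With 12 periods per year: i = 0.0025, n = 156.
FV-annuity factor × (1+i) = 190.981118; PMT = 232500 / 190.981118 = 1,217.3978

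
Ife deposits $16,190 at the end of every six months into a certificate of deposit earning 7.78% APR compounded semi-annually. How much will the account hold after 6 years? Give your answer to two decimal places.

With 2 periods per year: i = 0.0389, n = 12.
FV = 16190 × [(1+0.0389)^12 − 1] / 0.0389 = 16190 × 14.931342 = 241,738.4344

$241,738.43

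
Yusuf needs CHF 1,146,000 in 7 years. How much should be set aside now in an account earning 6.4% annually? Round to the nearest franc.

CHF 742,324

Discount factor = (1+0.064)^(−7) = 0.647752; PV = 1,146,000 × 0.647752 = 742,323.5214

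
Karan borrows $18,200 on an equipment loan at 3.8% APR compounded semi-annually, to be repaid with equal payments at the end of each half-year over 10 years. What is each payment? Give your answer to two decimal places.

$1,102.34

i = 0.038/2 = 0.019 per half-year; n = 10·2 = 20.
PMT = 18200 / ( [1 − (1+0.019)^(−20)] / 0.019 ) = 18200 / 16.510333 = 1,102.3400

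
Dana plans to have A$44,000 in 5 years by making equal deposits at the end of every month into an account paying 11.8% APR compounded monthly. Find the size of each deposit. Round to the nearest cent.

i = 0.118/12 = 0.00983333 per month; n = 5·12 = 60.
FV-annuity factor = 81.233582; PMT = 44000 / 81.233582 = 541.6479

A$541.65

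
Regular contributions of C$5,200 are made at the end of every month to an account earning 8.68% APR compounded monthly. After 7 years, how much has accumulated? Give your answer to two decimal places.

Periodic rate i = 0.0868/12 = 0.00723333; n = 7 × 12 = 84 periods.
Accumulation factor s(84|0.00723333) = 115.024254; FV = 5200 × 115.024254 = 598,126.1198

C$598,126.12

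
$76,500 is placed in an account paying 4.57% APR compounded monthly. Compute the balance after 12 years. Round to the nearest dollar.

i = 0.0457/12 = 0.00380833 per month; n = 12·12 = 144.
FV = 76,500 × (1 + 0.00380833)^144 = 132,244.0580

$132,244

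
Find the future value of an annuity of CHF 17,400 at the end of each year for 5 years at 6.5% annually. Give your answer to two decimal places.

CHF 99,069.35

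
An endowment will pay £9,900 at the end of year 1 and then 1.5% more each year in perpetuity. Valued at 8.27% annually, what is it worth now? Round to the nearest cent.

£146,233.38

PV = D₁/(r − g) = 9900/(0.0827 − 0.015) = 146,233.3826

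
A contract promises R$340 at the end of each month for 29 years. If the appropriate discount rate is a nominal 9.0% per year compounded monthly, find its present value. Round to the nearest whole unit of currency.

R$41,967

Periodic rate i = 0.09/12 = 0.0075; n = 29 × 12 = 348 periods.
PV = 340 × [1 − (1+0.0075)^(−348)] / 0.0075 = 340 × 123.432776 = 41,967.1437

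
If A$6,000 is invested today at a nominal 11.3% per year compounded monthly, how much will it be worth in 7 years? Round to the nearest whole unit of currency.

i = 0.113/12 = 0.00941667 per month; n = 7·12 = 84.
FV = PV·(1+i)^n = 6,000 × 2.197453 = 13,184.7175

A$13,185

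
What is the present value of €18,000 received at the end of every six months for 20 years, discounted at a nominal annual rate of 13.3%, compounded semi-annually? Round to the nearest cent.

€250,069.61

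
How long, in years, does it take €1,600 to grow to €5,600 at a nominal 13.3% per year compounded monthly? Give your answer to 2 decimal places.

Periodic rate i = 0.133/12 = 0.0110833.
(1+i)^n = 5600/1600 = 3.50000, so n = ln 3.50000 / ln 1.01108 = 113.6565 months
= 113.6565/12 years

9.47 years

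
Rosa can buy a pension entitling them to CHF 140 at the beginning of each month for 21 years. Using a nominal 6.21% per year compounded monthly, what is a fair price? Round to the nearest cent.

CHF 19,787.61

With 12 periods per year: i = 0.005175, n = 252.
Annuity factor a(252|0.005175) × (1+i) = 141.340047; PV = 140 × 141.340047 = 19,787.6065
(annuity-due: payments at period start, so ×(1+i).)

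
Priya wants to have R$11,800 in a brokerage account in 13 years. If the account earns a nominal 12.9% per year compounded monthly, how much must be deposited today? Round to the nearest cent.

R$2,225.65

i = 0.129/12 = 0.01075 per month; n = 13·12 = 156.
PV = FV·(1+i)^(−n) = 11,800 × 0.188614 = 2,225.6507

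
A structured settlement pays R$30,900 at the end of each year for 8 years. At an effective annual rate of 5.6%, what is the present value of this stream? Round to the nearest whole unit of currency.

Annuity factor a(8|0.056) = 6.309306; PV = 30900 × 6.309306 = 194,957.5655

R$194,958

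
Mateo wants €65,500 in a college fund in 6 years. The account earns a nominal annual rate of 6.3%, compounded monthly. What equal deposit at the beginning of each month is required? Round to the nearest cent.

€747.03

With 12 periods per year: i = 0.00525, n = 72.
PMT = 65500 / ( [(1+0.00525)^72 − 1] / 0.00525 × (1+i) ) = 65500 / 87.680902 = 747.0270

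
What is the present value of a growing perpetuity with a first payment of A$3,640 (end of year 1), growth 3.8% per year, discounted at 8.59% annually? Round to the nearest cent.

PV = D₁/(r − g) = 3640/(0.0859 − 0.038) = 75,991.6493

A$75,991.65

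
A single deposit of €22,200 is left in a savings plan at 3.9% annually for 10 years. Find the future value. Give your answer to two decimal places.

€32,546.81

22,200 × (1+0.039)^10 = 22,200 × 1.466073 = 32,546.8116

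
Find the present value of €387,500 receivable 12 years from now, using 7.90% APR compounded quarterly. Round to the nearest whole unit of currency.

€151,556

Periodic rate i = 0.079/4 = 0.01975; n = 12 × 4 = 48 periods.
PV = FV·(1+i)^(−n) = 387,500 × 0.391113 = 151,556.1050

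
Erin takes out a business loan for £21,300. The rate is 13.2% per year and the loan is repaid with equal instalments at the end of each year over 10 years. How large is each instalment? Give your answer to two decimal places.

PMT = 21300 / ( [1 − (1+0.132)^(−10)] / 0.132 ) = 21300 / 5.383146 = 3,956.7944

£3,956.79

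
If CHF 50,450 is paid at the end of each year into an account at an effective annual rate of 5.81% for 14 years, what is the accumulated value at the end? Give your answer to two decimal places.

CHF 1,046,185.71

Accumulation factor s(14|0.0581) = 20.737080; FV = 50450 × 20.737080 = 1,046,185.7090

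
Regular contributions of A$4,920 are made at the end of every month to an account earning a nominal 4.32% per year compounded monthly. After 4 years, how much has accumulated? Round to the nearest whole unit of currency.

i = 0.0432/12 = 0.0036 per month; n = 4·12 = 48.
FV = 4920 × [(1+0.0036)^48 − 1] / 0.0036 = 4920 × 52.294330 = 257,288.1020

A$257,288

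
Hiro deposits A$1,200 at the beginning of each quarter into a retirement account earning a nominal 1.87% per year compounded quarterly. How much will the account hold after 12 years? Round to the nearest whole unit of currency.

Periodic rate i = 0.0187/4 = 0.004675; n = 12 × 4 = 48 periods.
FV = PMT · [(1+i)^n − 1] / i × (1+i) = 1200 · 53.923059 = 64,707.6714
(Beginning-of-period payments → annuity-due factor ×(1+i).)

A$64,708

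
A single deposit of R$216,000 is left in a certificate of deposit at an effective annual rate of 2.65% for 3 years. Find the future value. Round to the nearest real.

216,000 × (1+0.0265)^3 = 216,000 × 1.081625 = 233,631.0777

R$233,631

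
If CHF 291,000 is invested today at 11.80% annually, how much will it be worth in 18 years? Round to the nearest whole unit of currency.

CHF 2,166,933

291,000 × (1+0.118)^18 = 291,000 × 7.446505 = 2,166,932.8475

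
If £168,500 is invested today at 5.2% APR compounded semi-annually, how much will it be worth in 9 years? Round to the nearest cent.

Periodic rate i = 0.052/2 = 0.026; n = 9 × 2 = 18 periods.
FV = 168,500 × (1 + 0.026)^18 = 267,456.0333

£267,456.03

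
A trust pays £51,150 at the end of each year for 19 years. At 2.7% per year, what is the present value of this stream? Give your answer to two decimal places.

PV = 51150 × [1 − (1+0.027)^(−19)] / 0.027 = 51150 × 14.711711 = 752,504.0243

£752,504.02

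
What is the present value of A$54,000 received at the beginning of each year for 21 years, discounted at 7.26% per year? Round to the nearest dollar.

A$614,696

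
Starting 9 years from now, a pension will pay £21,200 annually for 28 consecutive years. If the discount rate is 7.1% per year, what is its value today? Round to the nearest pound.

Value one period before first payment (t=8): 21200 × [1 − (1+0.071)^(−28)] / 0.071 = 21200 × 12.020855 = 254,842.1264
PV₀ = 254,842.1264 / (1+0.071)^8 = 254,842.1264 / 1.731075 = 147,216.1492

£147,216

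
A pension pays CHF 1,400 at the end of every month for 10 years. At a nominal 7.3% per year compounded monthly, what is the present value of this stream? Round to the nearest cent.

CHF 118,986.37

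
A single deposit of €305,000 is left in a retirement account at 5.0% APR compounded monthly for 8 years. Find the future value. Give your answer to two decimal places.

€454,628.57

With 12 periods per year: i = 0.00416667, n = 96.
FV = PV·(1+i)^n = 305,000 × 1.490585 = 454,628.5677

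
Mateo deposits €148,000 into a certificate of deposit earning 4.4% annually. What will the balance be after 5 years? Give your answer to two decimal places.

FV = 148,000 × (1 + 0.044)^5 = 183,554.1503

€183,554.15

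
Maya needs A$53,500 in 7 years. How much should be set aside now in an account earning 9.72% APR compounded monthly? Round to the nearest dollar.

A$27,168

i = 0.0972/12 = 0.0081 per month; n = 7·12 = 84.
PV = FV·(1+i)^(−n) = 53,500 × 0.507804 = 27,167.5293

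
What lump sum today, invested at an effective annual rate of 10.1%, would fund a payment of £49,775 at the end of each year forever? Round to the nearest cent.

£492,821.78

PV = C/r = 49775/0.101 = 492,821.7822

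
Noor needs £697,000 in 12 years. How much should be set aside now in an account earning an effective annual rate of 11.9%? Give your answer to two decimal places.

PV = FV·(1+i)^(−n) = 697,000 × 0.259441 = 180,830.5236

£180,830.52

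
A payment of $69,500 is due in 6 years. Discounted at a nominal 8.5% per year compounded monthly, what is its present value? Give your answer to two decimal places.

$41,809.54

Periodic rate i = 0.085/12 = 0.00708333; n = 6 × 12 = 72 periods.
PV = 69,500 / (1 + 0.00708333)^72 = 69,500 / 1.662300 = 41,809.5390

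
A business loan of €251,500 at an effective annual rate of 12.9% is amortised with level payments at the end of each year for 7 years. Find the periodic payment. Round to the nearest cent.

PMT = 251500 / ( [1 − (1+0.129)^(−7)] / 0.129 ) = 251500 / 4.436410 = 56,689.9812

€56,689.98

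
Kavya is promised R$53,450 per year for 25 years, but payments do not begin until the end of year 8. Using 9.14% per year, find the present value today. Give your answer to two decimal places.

R$281,434.52

PV at t=7 (ordinary 25-year annuity): 53450 × a(25|0.0914) = 53450 × 9.712193 = 519,116.7148
Discount back 7 years: 519,116.7148 × (1+0.0914)^(−7) = 519,116.7148 × 0.542141 = 281,434.5206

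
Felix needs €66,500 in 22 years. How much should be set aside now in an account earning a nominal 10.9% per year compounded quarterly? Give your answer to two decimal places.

With 4 periods per year: i = 0.02725, n = 88.
Discount factor = (1+0.02725)^(−88) = 0.093864; PV = 66,500 × 0.093864 = 6,241.9524

€6,241.95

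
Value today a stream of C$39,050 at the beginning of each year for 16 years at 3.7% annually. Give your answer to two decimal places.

PV = PMT · [1 − (1+i)^(−n)] / i × (1+i) = 39050 · 12.355297 = 482,474.3640
Payments are at the start of each period, so multiply by (1+i).

C$482,474.36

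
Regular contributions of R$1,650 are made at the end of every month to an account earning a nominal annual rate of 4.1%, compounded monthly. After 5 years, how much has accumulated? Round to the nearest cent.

R$109,670.86

With 12 periods per year: i = 0.00341667, n = 60.
Accumulation factor s(60|0.00341667) = 66.467188; FV = 1650 × 66.467188 = 109,670.8609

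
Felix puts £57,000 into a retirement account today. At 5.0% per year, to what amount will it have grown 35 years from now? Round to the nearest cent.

£314,412.88

FV = 57,000 × (1 + 0.05)^35 = 314,412.8760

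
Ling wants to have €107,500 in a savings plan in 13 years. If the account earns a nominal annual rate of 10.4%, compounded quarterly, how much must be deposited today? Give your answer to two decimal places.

With 4 periods per year: i = 0.026, n = 52.
Discount factor = (1+0.026)^(−52) = 0.263231; PV = 107,500 × 0.263231 = 28,297.3459

€28,297.35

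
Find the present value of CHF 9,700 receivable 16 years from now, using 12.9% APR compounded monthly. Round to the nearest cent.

CHF 1,245.01

With 12 periods per year: i = 0.01075, n = 192.
PV = 9,700 / (1 + 0.01075)^192 = 9,700 / 7.791122 = 1,245.0068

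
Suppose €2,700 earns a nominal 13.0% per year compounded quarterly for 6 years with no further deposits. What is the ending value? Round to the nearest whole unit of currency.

€5,817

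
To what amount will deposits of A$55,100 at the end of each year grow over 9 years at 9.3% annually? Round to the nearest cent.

Accumulation factor s(9|0.093) = 13.185899; FV = 55100 × 13.185899 = 726,543.0159

A$726,543.02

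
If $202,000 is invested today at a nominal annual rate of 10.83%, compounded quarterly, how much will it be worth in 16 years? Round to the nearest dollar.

$1,116,579

i = 0.1083/4 = 0.027075 per quarter; n = 16·4 = 64.
FV = PV·(1+i)^n = 202,000 × 5.527619 = 1,116,579.0993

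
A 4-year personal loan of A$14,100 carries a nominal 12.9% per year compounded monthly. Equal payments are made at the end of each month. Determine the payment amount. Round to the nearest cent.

A$377.57

i = 0.129/12 = 0.01075 per month; n = 4·12 = 48.
Annuity-PV factor = 37.344242; PMT = 14100 / 37.344242 = 377.5682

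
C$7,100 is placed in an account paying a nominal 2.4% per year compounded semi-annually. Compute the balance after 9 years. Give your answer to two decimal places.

Periodic rate i = 0.024/2 = 0.012; n = 9 × 2 = 18 periods.
FV = 7,100 × (1 + 0.012)^18 = 8,800.5046

C$8,800.50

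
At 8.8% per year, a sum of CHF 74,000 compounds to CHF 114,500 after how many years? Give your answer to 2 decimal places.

n = ln(114500/74000) / ln(1+0.088) = ln(1.54730) / 0.084341 = 5.1755 years

5.18 years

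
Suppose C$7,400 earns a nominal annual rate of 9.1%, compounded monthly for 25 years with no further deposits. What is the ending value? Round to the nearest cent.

C$71,371.41

i = 0.091/12 = 0.00758333 per month; n = 25·12 = 300.
FV = 7,400 × (1 + 0.00758333)^300 = 71,371.4066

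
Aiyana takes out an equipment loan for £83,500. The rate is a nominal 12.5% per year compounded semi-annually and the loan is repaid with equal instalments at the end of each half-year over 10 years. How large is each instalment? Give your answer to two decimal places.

Periodic rate i = 0.125/2 = 0.0625; n = 10 × 2 = 20 periods.
Annuity-PV factor = 11.240721; PMT = 83500 / 11.240721 = 7,428.3494

£7,428.35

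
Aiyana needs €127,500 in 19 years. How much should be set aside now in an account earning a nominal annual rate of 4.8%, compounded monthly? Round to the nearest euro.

With 12 periods per year: i = 0.004, n = 228.
PV = FV·(1+i)^(−n) = 127,500 × 0.402451 = 51,312.5579

€51,313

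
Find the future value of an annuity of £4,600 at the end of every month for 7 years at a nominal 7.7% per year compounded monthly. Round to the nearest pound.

£509,949

Periodic rate i = 0.077/12 = 0.00641667; n = 7 × 12 = 84 periods.
Accumulation factor s(84|0.00641667) = 110.858550; FV = 4600 × 110.858550 = 509,949.3307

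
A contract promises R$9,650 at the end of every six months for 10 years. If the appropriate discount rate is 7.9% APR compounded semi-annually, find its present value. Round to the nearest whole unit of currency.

i = 0.079/2 = 0.0395 per half-year; n = 10·2 = 20.
Annuity factor a(20|0.0395) = 13.650696; PV = 9650 × 13.650696 = 131,729.2151

R$131,729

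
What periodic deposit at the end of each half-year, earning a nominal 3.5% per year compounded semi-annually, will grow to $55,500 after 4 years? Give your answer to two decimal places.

$6,523.63

Periodic rate i = 0.035/2 = 0.0175; n = 4 × 2 = 8 periods.
PMT = 55500 / ( [(1+0.0175)^8 − 1] / 0.0175 ) = 55500 / 8.507530 = 6,523.6322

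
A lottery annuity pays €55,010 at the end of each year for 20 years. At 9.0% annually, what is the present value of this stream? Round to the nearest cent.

PV = PMT · [1 − (1+i)^(−n)] / i = 55010 · 9.128546 = 502,161.2973

€502,161.30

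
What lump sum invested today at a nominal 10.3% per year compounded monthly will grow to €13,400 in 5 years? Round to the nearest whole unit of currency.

With 12 periods per year: i = 0.00858333, n = 60.
PV = 13,400 / (1 + 0.00858333)^60 = 13,400 / 1.669964 = 8,024.1228

€8,024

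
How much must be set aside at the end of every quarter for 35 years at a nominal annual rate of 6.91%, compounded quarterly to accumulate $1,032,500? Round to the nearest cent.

$1,783.74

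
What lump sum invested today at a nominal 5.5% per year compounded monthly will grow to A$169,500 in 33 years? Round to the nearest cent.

A$27,715.72

With 12 periods per year: i = 0.00458333, n = 396.
Discount factor = (1+0.00458333)^(−396) = 0.163515; PV = 169,500 × 0.163515 = 27,715.7165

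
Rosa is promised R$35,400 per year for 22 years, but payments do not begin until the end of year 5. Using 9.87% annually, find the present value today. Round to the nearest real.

PV at t=4 (ordinary 22-year annuity): 35400 × a(22|0.0987) = 35400 × 8.854268 = 313,441.0717
PV₀ = 313,441.0717 / (1+0.0987)^4 = 313,441.0717 / 1.457191 = 215,099.5023

R$215,100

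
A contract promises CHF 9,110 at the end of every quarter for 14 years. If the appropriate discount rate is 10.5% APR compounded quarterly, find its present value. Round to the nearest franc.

CHF 265,725

i = 0.105/4 = 0.02625 per quarter; n = 14·4 = 56.
PV = PMT · [1 − (1+i)^(−n)] / i = 9110 · 29.168492 = 265,724.9653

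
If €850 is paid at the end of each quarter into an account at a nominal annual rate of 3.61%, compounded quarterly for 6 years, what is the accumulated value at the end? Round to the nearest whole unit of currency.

Periodic rate i = 0.0361/4 = 0.009025; n = 6 × 4 = 24 periods.
FV = 850 × [(1+0.009025)^24 − 1] / 0.009025 = 850 × 26.663857 = 22,664.2788

€22,664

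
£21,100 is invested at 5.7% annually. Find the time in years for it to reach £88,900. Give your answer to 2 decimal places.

n = ln(88900/21100) / ln(1+0.057) = ln(4.21327) / 0.055435 = 25.9447 years

25.94 years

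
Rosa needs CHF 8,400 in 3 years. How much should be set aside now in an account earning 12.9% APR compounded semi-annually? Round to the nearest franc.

CHF 5,773

Periodic rate i = 0.129/2 = 0.0645; n = 3 × 2 = 6 periods.
Discount factor = (1+0.0645)^(−6) = 0.687268; PV = 8,400 × 0.687268 = 5,773.0496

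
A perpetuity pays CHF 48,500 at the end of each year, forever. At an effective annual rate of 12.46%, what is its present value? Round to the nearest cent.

CHF 389,245.59

PV = PMT / i = 48500 / 0.1246 = 389,245.5859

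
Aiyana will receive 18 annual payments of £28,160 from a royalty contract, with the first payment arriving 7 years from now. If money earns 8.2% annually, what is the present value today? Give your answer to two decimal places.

£162,216.28

Value one period before first payment (t=6): 28160 × [1 − (1+0.082)^(−18)] / 0.082 = 28160 × 9.243264 = 260,290.3144
Discount back 6 years: 260,290.3144 × (1+0.082)^(−6) = 260,290.3144 × 0.623213 = 162,216.2821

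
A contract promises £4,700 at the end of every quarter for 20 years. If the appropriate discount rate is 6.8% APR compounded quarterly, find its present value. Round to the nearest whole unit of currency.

i = 0.068/4 = 0.017 per quarter; n = 20·4 = 80.
PV = 4700 × [1 − (1+0.017)^(−80)] / 0.017 = 4700 × 43.552270 = 204,695.6706

£204,696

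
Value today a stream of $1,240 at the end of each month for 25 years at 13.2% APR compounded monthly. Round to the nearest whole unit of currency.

$108,494

Periodic rate i = 0.132/12 = 0.011; n = 25 × 12 = 300 periods.
Annuity factor a(300|0.011) = 87.495114; PV = 1240 × 87.495114 = 108,493.9408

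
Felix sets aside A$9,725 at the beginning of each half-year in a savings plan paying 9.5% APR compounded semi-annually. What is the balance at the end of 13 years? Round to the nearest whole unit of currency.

A$502,267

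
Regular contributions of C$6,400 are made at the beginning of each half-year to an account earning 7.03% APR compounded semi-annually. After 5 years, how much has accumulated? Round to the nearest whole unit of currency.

With 2 periods per year: i = 0.03515, n = 10.
FV = PMT · [(1+i)^n − 1] / i × (1+i) = 6400 · 12.152173 = 77,773.9093
(annuity-due: payments at period start, so ×(1+i).)

C$77,774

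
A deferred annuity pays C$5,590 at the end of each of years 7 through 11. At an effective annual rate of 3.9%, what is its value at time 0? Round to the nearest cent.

Value one period before first payment (t=6): 5590 × [1 − (1+0.039)^(−5)] / 0.039 = 5590 × 4.464356 = 24,955.7518
PV₀ = 24,955.7518 / (1+0.039)^6 = 24,955.7518 / 1.258037 = 19,837.0630

C$19,837.06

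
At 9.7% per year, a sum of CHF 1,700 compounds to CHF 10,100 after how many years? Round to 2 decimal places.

n = ln(10100/1700) / ln(1+0.097) = ln(5.94118) / 0.092579 = 19.2474 years

19.25 years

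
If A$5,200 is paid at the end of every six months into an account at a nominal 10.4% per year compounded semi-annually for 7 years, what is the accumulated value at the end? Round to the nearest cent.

A$103,338.85

i = 0.104/2 = 0.052 per half-year; n = 7·2 = 14.
FV = PMT · [(1+i)^n − 1] / i = 5200 · 19.872855 = 103,338.8474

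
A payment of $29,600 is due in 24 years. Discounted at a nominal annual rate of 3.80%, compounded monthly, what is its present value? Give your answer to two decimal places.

$11,908.06

i = 0.038/12 = 0.00316667 per month; n = 24·12 = 288.
PV = FV·(1+i)^(−n) = 29,600 × 0.402299 = 11,908.0581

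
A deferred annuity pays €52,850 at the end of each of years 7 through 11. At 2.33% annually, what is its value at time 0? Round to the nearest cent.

€214,891.18

PV at t=6 (ordinary 5-year annuity): 52850 × a(5|0.0233) = 52850 × 4.668651 = 246,738.2287
PV₀ = 246,738.2287 / (1+0.0233)^6 = 246,738.2287 / 1.148201 = 214,891.1836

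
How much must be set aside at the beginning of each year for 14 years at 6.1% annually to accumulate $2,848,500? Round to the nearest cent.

$126,859.11

FV-annuity factor × (1+i) = 22.454043; PMT = 2.8485e+06 / 22.454043 = 126,859.1135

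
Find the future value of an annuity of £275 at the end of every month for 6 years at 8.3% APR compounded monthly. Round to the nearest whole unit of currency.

£25,550

Periodic rate i = 0.083/12 = 0.00691667; n = 6 × 12 = 72 periods.
Accumulation factor s(72|0.00691667) = 92.907282; FV = 275 × 92.907282 = 25,549.5026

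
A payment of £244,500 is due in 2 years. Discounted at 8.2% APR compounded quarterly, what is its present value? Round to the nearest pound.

£207,862

i = 0.082/4 = 0.0205 per quarter; n = 2·4 = 8.
PV = 244,500 / (1 + 0.0205)^8 = 244,500 / 1.176262 = 207,861.8513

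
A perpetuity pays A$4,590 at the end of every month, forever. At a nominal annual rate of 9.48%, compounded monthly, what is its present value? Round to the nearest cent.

A$581,012.66

Periodic rate i = 0.0948/12 = 0.0079.
PV = C/r = 4590/0.0079 = 581,012.6582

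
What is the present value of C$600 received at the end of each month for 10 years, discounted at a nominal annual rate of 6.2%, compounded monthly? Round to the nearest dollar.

C$53,558

With 12 periods per year: i = 0.00516667, n = 120.
Annuity factor a(120|0.00516667) = 89.263786; PV = 600 × 89.263786 = 53,558.2713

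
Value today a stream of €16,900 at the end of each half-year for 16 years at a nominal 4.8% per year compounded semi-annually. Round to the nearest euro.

€374,499

Periodic rate i = 0.048/2 = 0.024; n = 16 × 2 = 32 periods.
PV = 16900 × [1 − (1+0.024)^(−32)] / 0.024 = 16900 × 22.159682 = 374,498.6234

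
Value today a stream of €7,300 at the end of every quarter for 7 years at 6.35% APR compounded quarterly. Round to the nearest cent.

€163,985.77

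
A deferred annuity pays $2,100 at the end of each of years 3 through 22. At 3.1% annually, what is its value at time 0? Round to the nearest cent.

$29,122.22

PV at t=2 (ordinary 20-year annuity): 2100 × a(20|0.031) = 2100 × 14.740852 = 30,955.7891
PV₀ = 30,955.7891 / (1+0.031)^2 = 30,955.7891 / 1.062961 = 29,122.2247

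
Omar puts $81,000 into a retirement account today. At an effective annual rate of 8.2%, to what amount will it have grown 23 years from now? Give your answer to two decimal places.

81,000 × (1+0.082)^23 = 81,000 × 6.126705 = 496,263.1371

$496,263.14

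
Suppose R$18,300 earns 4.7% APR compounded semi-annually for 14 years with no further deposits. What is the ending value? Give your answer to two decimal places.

R$35,067.98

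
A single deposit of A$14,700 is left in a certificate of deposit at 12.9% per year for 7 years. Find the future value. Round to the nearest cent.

14,700 × (1+0.129)^7 = 14,700 × 2.338070 = 34,369.6356

A$34,369.64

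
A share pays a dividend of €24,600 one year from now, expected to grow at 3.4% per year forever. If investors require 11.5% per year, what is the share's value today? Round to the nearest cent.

PV = PMT / (i − g) = 24600 / (0.115 − 0.034) = 24600 / 0.081000 = 303,703.7037

€303,703.70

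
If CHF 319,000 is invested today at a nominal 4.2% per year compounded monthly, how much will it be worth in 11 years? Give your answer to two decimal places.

With 12 periods per year: i = 0.0035, n = 132.
FV = 319,000 × (1 + 0.0035)^132 = 505,923.0003

CHF 505,923.00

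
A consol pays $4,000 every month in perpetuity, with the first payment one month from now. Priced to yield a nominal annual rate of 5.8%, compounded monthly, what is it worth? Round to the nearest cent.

$827,586.21

Periodic rate i = 0.058/12 = 0.00483333.
PV = PMT / i = 4000 / 0.00483333 = 827,586.2069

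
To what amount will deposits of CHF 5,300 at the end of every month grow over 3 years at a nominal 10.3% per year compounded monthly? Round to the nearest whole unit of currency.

i = 0.103/12 = 0.00858333 per month; n = 3·12 = 36.
Accumulation factor s(36|0.00858333) = 41.972919; FV = 5300 × 41.972919 = 222,456.4732

CHF 222,456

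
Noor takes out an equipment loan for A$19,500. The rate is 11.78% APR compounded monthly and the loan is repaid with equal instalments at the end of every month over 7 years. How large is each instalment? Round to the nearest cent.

With 12 periods per year: i = 0.00981667, n = 84.
Annuity-PV factor = 57.027833; PMT = 19500 / 57.027833 = 341.9383

A$341.94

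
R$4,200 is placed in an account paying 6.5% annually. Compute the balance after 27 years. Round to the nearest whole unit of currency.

R$22,998

FV = 4,200 × (1 + 0.065)^27 = 22,997.9275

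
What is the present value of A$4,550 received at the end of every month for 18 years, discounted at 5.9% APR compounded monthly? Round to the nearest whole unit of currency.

A$604,612

i = 0.059/12 = 0.00491667 per month; n = 18·12 = 216.
PV = PMT · [1 − (1+i)^(−n)] / i = 4550 · 132.881793 = 604,612.1587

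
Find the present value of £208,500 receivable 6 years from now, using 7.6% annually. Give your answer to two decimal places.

£134,348.38

PV = FV·(1+i)^(−n) = 208,500 × 0.644357 = 134,348.3792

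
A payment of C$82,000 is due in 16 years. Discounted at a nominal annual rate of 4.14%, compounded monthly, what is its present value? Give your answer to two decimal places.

With 12 periods per year: i = 0.00345, n = 192.
PV = 82,000 / (1 + 0.00345)^192 = 82,000 / 1.937232 = 42,328.4428

C$42,328.44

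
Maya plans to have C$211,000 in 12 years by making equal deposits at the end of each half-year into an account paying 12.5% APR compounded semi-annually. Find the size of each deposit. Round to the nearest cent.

C$4,015.14

Periodic rate i = 0.125/2 = 0.0625; n = 12 × 2 = 24 periods.
PMT = 211000 / ( [(1+0.0625)^24 − 1] / 0.0625 ) = 211000 / 52.551113 = 4,015.1385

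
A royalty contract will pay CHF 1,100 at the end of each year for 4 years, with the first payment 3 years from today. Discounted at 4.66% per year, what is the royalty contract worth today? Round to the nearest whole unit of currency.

PV at t=2 (ordinary 4-year annuity): 1100 × a(4|0.0466) = 1100 × 3.574136 = 3,931.5498
Discount back 2 years: 3,931.5498 × (1+0.0466)^(−2) = 3,931.5498 × 0.912932 = 3,589.2385

CHF 3,589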